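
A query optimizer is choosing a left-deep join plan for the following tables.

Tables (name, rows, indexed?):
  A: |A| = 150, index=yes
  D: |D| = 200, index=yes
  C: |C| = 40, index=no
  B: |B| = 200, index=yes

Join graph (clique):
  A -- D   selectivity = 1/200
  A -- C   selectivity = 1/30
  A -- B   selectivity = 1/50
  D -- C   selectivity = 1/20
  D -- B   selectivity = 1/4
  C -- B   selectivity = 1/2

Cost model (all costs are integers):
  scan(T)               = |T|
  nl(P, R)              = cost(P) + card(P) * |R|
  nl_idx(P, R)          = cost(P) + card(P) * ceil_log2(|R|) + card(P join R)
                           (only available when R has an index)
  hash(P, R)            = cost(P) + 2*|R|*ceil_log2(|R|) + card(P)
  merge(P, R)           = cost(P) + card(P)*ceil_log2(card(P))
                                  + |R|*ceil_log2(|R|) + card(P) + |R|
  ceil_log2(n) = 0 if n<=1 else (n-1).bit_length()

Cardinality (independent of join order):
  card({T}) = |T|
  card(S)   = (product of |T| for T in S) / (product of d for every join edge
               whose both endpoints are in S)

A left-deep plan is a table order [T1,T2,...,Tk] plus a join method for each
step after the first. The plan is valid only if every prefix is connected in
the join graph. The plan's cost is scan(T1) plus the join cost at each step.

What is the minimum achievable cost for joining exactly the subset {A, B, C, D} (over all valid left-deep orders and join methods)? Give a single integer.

2215

Selinger DP over subsets of {A,B,C,D}:
  {A}: scan cost=150, card=150
  {D}: scan cost=200, card=200
  {C}: scan cost=40, card=40
  {B}: scan cost=200, card=200
  {AD}: card=150; try (D,nl_idx)→1500, (A,nl_idx)→1950, (A,hash)→2800, (D,merge)→3300, (A,merge)→3350, (D,hash)→3500 …(+2); best=1500 via (D,nl_idx)
  {AC}: card=200; try (A,nl_idx)→560, (C,hash)→780, (A,merge)→1670, (C,merge)→1780, (A,hash)→2480, (A,nl)→6040 …(+1); best=560 via (A,nl_idx)
  {AB}: card=600; try (B,nl_idx)→1950, (A,nl_idx)→2400, (A,hash)→2800, (B,merge)→3300, (A,merge)→3350, (B,hash)→3500 …(+2); best=1950 via (B,nl_idx)
  {CD}: card=400; try (D,nl_idx)→760, (C,hash)→880, (D,merge)→2120, (C,merge)→2280, (D,hash)→3280, (D,nl)→8040 …(+1); best=760 via (D,nl_idx)
  {BD}: card=10000; try (D,hash)→3600, (B,hash)→3600, (D,merge)→3800, (B,merge)→3800, (D,nl_idx)→11800, (B,nl_idx)→11800 …(+2); best=3600 via (D,hash)
  {BC}: card=4000; try (C,hash)→880, (B,merge)→2120, (C,merge)→2280, (B,hash)→3280, (B,nl_idx)→4360, (B,nl)→8040 …(+1); best=880 via (C,hash)
  {ACD}: card=10; try (C,hash)→2130, (D,nl_idx)→2170, (C,merge)→3130, (A,hash)→3560, (D,hash)→3960, (A,nl_idx)→3970 …(+5); best=2130 via (C,hash)
  {ABD}: card=150; try (B,nl_idx)→2850, (B,merge)→4650, (B,hash)→4850, (D,hash)→5750, (D,nl_idx)→6900, (D,merge)→10350 …(+6); best=2850 via (B,nl_idx)
  {ABC}: card=400; try (B,nl_idx)→2560, (C,hash)→3030, (B,hash)→3960, (B,merge)→4160, (A,hash)→7280, (C,merge)→8830 …(+5); best=2560 via (B,nl_idx)
  {BCD}: card=10000; try (B,hash)→4360, (B,merge)→6560, (D,hash)→8080, (B,nl_idx)→13960, (C,hash)→14080, (D,nl_idx)→42880 …(+5); best=4360 via (B,hash)
  {ABCD}: card=5; try (B,nl_idx)→2215, (C,hash)→3480, (B,merge)→3980, (B,nl)→4130, (C,merge)→4480, (B,hash)→5340 …(+9); best=2215 via (B,nl_idx)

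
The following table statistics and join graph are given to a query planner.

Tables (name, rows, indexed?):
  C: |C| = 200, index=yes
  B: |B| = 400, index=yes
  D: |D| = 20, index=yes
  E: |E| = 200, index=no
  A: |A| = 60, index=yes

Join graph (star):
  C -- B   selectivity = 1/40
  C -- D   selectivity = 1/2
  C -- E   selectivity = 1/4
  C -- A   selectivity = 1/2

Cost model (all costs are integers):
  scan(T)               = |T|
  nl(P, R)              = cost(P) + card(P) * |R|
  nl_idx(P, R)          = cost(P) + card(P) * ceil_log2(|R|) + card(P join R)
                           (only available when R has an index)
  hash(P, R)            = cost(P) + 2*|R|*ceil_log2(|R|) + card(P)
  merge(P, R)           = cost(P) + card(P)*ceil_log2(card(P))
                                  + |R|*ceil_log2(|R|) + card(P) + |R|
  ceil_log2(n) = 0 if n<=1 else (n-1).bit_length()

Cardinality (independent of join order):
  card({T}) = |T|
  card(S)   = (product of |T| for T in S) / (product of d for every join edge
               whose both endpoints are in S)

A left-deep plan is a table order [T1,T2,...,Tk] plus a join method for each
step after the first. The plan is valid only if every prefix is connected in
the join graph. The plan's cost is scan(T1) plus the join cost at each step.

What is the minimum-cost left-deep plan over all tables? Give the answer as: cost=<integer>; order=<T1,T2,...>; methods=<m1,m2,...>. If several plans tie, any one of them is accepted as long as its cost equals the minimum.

Selinger DP (subsets sized 1..n):
  {C}: scan cost=200, card=200
  {B}: scan cost=400, card=400
  {D}: scan cost=20, card=20
  {E}: scan cost=200, card=200
  {A}: scan cost=60, card=60
  {BC}: card=2000; try (C,hash)→4000, (B,nl_idx)→4000, (C,nl_idx)→5600, (B,merge)→6000, (C,merge)→6200, (B,hash)→7600 …(+2); best=4000 via (C,hash)
  {CD}: card=2000; try (D,hash)→600, (C,merge)→1940, (D,merge)→2120, (C,nl_idx)→2180, (D,nl_idx)→3200, (C,hash)→3240 …(+2); best=600 via (D,hash)
  {CE}: card=10000; try (E,hash)→3600, (C,hash)→3600, (E,merge)→3800, (C,merge)→3800, (C,nl_idx)→11800, (E,nl)→40200 …(+1); best=3600 via (E,hash)
  {AC}: card=6000; try (A,hash)→1120, (C,merge)→2280, (A,merge)→2420, (C,hash)→3320, (C,nl_idx)→6540, (A,nl_idx)→7400 …(+2); best=1120 via (A,hash)
  {BCD}: card=20000; try (D,hash)→6200, (B,hash)→9800, (D,merge)→28120, (B,merge)→28600, (D,nl_idx)→34000, (B,nl_idx)→38600 …(+2); best=6200 via (D,hash)
  {BCE}: card=100000; try (E,hash)→9200, (B,hash)→20800, (E,merge)→29800, (B,merge)→157600, (B,nl_idx)→193600, (E,nl)→404000 …(+1); best=9200 via (E,hash)
  {ABC}: card=60000; try (A,hash)→6720, (B,hash)→14320, (A,merge)→28420, (A,nl_idx)→76000, (B,merge)→89120, (B,nl_idx)→115120 …(+2); best=6720 via (A,hash)
  {CDE}: card=100000; try (E,hash)→5800, (D,hash)→13800, (E,merge)→26400, (D,nl_idx)→153600, (D,merge)→153720, (D,nl)→203600 …(+1); best=5800 via (E,hash)
  {ACD}: card=60000; try (A,hash)→3320, (D,hash)→7320, (A,merge)→25020, (A,nl_idx)→72600, (D,merge)→85240, (D,nl_idx)→91120 …(+2); best=3320 via (A,hash)
  {ACE}: card=300000; try (E,hash)→10320, (A,hash)→14320, (E,merge)→86920, (A,merge)→154020, (A,nl_idx)→363600, (A,nl)→603600 …(+1); best=10320 via (E,hash)
  {BCDE}: card=1000000; try (E,hash)→29400, (D,hash)→109400, (B,hash)→113000, (E,merge)→328000, (D,nl_idx)→1509200, (D,merge)→1809320 …(+5); best=29400 via (E,hash)
  {ABCD}: card=600000; try (A,hash)→26920, (D,hash)→66920, (B,hash)→70520, (A,merge)→326620, (A,nl_idx)→726200, (D,nl_idx)→906720 …(+6); best=26920 via (A,hash)
  {ABCE}: card=3000000; try (E,hash)→69920, (A,hash)→109920, (B,hash)→317520, (E,merge)→1028520, (A,merge)→1809620, (A,nl_idx)→3609200 …(+5); best=69920 via (E,hash)
  {ACDE}: card=3000000; try (E,hash)→66520, (A,hash)→106520, (D,hash)→310520, (E,merge)→1025120, (A,merge)→1806220, (A,nl_idx)→3605800 …(+5); best=66520 via (E,hash)
  {ABCDE}: card=30000000; try (E,hash)→630120, (A,hash)→1030120, (D,hash)→3070120, (B,hash)→3073720, (E,merge)→12628720, (A,merge)→21029820 …(+9); best=630120 via (E,hash)

cost=630120; order=B,C,D,A,E; methods=hash,hash,hash,hash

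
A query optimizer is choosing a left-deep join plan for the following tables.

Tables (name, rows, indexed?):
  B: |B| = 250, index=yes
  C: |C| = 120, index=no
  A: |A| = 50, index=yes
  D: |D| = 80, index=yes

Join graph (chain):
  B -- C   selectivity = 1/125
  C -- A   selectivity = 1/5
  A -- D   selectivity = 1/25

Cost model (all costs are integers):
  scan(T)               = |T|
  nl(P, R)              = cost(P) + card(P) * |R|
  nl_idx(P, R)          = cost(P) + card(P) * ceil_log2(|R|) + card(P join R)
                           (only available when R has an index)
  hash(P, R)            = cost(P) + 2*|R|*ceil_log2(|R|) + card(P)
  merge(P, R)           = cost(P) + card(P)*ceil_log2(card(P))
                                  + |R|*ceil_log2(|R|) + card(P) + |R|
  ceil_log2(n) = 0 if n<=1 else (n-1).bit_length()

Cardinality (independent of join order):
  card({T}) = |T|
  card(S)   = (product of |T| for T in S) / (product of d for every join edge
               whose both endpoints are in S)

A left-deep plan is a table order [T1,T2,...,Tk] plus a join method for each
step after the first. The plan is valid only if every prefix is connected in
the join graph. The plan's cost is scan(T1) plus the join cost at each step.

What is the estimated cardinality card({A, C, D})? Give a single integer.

3840

Tables in S: A(50), C(120), D(80)
Edges inside S: C-A(d=5), A-D(d=25)
numerator = 50 * 120 * 80 = 480000
denominator = 5 * 25 = 125
card(S) = 480000 / 125 = 3840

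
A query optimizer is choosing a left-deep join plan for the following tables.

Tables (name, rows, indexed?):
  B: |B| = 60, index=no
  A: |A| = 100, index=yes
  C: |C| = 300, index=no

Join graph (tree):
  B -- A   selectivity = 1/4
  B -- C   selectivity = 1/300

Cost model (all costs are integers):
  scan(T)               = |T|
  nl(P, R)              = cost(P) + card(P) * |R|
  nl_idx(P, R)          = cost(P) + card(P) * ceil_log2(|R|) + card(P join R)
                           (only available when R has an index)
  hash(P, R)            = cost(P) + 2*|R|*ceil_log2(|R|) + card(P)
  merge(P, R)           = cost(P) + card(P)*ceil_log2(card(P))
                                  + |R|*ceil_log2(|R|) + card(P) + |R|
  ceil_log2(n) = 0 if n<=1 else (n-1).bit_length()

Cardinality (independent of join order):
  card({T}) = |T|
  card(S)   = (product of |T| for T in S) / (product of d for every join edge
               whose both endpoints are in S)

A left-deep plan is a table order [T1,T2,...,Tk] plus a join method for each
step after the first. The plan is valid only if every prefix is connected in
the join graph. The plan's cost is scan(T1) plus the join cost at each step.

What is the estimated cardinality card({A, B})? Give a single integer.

1500

Tables in S: A(100), B(60)
Edges inside S: B-A(d=4)
numerator = 100 * 60 = 6000
denominator = 4 = 4
card(S) = 6000 / 4 = 1500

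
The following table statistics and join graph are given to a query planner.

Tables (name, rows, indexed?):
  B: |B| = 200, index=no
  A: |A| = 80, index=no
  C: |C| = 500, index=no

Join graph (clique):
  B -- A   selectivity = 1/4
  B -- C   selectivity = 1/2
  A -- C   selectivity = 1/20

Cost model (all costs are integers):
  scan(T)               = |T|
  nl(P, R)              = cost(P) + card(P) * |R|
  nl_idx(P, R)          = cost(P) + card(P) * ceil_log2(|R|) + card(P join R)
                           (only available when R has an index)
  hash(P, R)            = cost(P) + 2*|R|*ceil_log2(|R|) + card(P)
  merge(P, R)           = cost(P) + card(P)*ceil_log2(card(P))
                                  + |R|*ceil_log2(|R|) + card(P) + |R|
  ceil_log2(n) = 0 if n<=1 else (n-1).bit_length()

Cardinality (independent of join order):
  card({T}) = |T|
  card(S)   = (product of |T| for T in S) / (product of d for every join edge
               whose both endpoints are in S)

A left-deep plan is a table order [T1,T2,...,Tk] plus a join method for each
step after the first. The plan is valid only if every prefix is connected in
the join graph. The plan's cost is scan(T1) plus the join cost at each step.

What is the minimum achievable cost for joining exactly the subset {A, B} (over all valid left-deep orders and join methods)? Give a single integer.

1520

Selinger DP over subsets of {A,B}:
  {B}: scan cost=200, card=200
  {A}: scan cost=80, card=80
  {AB}: card=4000; try (A,hash)→1520, (B,merge)→2520, (A,merge)→2640, (B,hash)→3360, (B,nl)→16080, (A,nl)→16200; best=1520 via (A,hash)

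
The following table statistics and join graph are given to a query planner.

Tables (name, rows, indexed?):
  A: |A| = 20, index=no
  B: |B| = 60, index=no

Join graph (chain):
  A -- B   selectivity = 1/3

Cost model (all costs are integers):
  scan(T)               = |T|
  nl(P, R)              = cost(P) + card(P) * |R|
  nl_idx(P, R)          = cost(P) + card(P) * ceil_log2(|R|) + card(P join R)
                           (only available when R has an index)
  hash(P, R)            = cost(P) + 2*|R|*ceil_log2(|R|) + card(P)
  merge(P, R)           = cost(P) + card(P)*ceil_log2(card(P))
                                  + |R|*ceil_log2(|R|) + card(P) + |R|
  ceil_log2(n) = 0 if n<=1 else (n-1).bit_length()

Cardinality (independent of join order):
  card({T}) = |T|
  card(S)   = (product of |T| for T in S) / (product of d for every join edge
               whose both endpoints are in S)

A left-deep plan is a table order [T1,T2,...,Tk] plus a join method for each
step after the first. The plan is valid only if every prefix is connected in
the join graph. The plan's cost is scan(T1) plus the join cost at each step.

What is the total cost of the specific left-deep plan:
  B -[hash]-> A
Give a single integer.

320

step 1: scan B: cost=60, card=60
step 2: join A via hash
    card(P join A) = 60*20/(3) = 400
    cost = 60 + 2*20*5 + 60 = 320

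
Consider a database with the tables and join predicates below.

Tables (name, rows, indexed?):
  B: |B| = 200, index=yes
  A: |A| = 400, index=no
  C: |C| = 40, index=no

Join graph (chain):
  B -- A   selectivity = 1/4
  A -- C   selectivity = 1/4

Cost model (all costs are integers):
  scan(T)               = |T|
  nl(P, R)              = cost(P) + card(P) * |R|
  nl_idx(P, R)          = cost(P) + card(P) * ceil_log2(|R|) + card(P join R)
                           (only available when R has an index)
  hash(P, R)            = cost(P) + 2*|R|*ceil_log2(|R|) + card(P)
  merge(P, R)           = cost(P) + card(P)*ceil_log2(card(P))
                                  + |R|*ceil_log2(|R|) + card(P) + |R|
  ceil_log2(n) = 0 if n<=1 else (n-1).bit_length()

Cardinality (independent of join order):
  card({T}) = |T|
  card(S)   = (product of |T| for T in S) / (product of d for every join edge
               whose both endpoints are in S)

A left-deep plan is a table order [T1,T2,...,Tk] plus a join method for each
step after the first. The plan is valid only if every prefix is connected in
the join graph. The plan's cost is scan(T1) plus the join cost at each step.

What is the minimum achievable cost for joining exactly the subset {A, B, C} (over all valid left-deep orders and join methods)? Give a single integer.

8480

Selinger DP over subsets of {A,B,C}:
  {B}: scan cost=200, card=200
  {A}: scan cost=400, card=400
  {C}: scan cost=40, card=40
  {AB}: card=20000; try (B,hash)→4000, (A,merge)→6000, (B,merge)→6200, (A,hash)→7600, (B,nl_idx)→23600, (A,nl)→80200 …(+1); best=4000 via (B,hash)
  {AC}: card=4000; try (C,hash)→1280, (A,merge)→4320, (C,merge)→4680, (A,hash)→7280, (A,nl)→16040, (C,nl)→16400; best=1280 via (C,hash)
  {ABC}: card=200000; try (B,hash)→8480, (C,hash)→24480, (B,merge)→55080, (B,nl_idx)→233280, (C,merge)→324280, (B,nl)→801280 …(+1); best=8480 via (B,hash)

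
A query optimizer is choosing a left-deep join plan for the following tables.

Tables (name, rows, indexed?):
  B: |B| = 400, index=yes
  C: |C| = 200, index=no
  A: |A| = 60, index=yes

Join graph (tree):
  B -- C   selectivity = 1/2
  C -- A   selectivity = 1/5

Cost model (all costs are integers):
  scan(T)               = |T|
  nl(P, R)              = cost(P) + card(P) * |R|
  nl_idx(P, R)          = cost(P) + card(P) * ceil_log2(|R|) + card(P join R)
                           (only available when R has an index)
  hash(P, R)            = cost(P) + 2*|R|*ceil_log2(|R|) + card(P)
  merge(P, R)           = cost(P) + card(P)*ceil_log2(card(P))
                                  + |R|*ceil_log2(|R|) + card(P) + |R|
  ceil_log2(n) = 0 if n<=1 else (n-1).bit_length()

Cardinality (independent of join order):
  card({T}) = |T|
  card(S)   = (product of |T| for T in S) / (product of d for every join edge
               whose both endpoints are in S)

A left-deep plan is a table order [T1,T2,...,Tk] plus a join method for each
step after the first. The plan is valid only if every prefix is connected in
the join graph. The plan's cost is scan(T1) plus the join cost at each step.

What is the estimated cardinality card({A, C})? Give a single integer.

2400

Tables in S: A(60), C(200)
Edges inside S: C-A(d=5)
numerator = 60 * 200 = 12000
denominator = 5 = 5
card(S) = 12000 / 5 = 2400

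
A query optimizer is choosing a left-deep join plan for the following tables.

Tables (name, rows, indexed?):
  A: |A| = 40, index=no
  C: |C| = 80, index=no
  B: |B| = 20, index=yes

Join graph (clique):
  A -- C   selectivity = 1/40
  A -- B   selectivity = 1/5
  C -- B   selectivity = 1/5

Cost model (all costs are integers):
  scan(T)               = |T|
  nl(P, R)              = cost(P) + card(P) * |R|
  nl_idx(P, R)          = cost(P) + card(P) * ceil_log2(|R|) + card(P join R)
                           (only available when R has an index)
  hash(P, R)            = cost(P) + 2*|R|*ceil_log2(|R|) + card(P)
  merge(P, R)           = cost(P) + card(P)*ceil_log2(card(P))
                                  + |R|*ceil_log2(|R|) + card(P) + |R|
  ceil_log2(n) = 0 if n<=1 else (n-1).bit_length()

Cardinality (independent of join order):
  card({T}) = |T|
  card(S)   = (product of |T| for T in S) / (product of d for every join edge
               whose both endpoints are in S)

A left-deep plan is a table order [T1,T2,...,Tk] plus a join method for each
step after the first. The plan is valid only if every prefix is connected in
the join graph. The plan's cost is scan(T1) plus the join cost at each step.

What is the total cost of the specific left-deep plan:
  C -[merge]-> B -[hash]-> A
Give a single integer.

1640

step 1: scan C: cost=80, card=80
step 2: join B via merge
    card(P join B) = 80*20/(5) = 320
    cost = 80 + 80*7 + 20*5 + 80 + 20 = 840
step 3: join A via hash
    card(P join A) = 320*40/(40*5) = 64
    cost = 840 + 2*40*6 + 320 = 1640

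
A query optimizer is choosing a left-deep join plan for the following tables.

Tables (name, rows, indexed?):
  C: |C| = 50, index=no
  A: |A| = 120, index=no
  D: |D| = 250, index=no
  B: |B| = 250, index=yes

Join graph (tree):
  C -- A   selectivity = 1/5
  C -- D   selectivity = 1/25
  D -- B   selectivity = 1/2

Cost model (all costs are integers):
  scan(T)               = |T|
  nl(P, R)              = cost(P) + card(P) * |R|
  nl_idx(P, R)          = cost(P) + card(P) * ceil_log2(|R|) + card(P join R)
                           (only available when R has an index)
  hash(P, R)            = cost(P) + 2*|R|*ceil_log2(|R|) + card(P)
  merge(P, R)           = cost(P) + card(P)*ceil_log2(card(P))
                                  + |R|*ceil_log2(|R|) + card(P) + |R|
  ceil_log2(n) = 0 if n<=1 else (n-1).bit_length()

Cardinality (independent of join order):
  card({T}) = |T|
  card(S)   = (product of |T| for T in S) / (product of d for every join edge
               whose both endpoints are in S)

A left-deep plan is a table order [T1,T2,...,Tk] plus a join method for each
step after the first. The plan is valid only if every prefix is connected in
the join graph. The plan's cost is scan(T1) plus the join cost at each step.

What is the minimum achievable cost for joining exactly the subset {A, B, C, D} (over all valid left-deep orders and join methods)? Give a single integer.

19280

Selinger DP over subsets of {A,B,C,D}:
  {C}: scan cost=50, card=50
  {A}: scan cost=120, card=120
  {D}: scan cost=250, card=250
  {B}: scan cost=250, card=250
  {AC}: card=1200; try (C,hash)→840, (A,merge)→1360, (C,merge)→1430, (A,hash)→1780, (A,nl)→6050, (C,nl)→6120; best=840 via (C,hash)
  {CD}: card=500; try (C,hash)→1100, (D,merge)→2650, (C,merge)→2850, (D,hash)→4100, (D,nl)→12550, (C,nl)→12750; best=1100 via (C,hash)
  {BD}: card=31250; try (D,hash)→4500, (B,hash)→4500, (D,merge)→4750, (B,merge)→4750, (B,nl_idx)→33500, (D,nl)→62750 …(+1); best=4500 via (D,hash)
  {ACD}: card=12000; try (A,hash)→3280, (D,hash)→6040, (A,merge)→7060, (D,merge)→17490, (A,nl)→61100, (D,nl)→300840; best=3280 via (A,hash)
  {BCD}: card=62500; try (B,hash)→5600, (B,merge)→8350, (C,hash)→36350, (B,nl_idx)→67600, (B,nl)→126100, (C,merge)→504850 …(+1); best=5600 via (B,hash)
  {ABCD}: card=1500000; try (B,hash)→19280, (A,hash)→69780, (B,merge)→185530, (A,merge)→1069060, (B,nl_idx)→1599280, (B,nl)→3003280 …(+1); best=19280 via (B,hash)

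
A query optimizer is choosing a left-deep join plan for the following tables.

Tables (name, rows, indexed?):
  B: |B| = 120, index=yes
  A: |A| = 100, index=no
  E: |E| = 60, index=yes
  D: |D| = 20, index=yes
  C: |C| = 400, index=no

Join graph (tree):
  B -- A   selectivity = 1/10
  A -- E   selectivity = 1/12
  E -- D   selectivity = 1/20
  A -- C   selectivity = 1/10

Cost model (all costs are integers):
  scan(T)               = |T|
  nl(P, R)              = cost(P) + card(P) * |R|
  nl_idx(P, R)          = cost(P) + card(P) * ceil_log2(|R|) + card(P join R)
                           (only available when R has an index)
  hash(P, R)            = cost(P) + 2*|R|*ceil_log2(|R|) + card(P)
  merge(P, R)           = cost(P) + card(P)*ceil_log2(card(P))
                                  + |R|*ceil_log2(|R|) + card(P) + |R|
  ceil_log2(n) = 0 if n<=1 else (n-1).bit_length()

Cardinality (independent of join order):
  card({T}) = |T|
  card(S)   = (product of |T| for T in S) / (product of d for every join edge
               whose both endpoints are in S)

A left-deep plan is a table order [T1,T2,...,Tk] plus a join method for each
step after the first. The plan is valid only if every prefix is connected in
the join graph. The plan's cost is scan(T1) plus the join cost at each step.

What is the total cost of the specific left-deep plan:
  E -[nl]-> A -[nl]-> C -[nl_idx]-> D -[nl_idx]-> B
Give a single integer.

706060

step 1: scan E: cost=60, card=60
step 2: join A via nl
    card(P join A) = 60*100/(12) = 500
    cost = 60 + 60*100 = 6060
step 3: join C via nl
    card(P join C) = 500*400/(10) = 20000
    cost = 6060 + 500*400 = 206060
step 4: join D via nl_idx
    card(P join D) = 20000*20/(20) = 20000
    cost = 206060 + 20000*5 + 20000 = 326060
step 5: join B via nl_idx
    card(P join B) = 20000*120/(10) = 240000
    cost = 326060 + 20000*7 + 240000 = 706060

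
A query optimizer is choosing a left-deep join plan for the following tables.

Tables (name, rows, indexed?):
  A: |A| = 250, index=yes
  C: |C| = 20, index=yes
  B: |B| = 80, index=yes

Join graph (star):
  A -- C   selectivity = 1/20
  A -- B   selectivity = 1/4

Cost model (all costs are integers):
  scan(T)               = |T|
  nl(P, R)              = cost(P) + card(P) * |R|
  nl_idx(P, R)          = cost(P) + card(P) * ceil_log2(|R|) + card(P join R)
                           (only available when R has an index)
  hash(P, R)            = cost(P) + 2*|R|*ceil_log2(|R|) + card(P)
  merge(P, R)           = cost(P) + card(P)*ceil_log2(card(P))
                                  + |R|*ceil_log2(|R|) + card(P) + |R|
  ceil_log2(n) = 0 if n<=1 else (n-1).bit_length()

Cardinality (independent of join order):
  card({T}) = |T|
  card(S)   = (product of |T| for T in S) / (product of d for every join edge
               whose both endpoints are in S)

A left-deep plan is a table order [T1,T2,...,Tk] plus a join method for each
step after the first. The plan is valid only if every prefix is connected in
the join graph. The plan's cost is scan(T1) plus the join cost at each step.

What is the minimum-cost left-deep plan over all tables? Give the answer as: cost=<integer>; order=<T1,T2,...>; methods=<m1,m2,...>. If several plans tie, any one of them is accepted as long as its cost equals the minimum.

cost=1800; order=C,A,B; methods=nl_idx,hash

Selinger DP (subsets sized 1..n):
  {A}: scan cost=250, card=250
  {C}: scan cost=20, card=20
  {B}: scan cost=80, card=80
  {AC}: card=250; try (A,nl_idx)→430, (C,hash)→700, (C,nl_idx)→1750, (A,merge)→2390, (C,merge)→2620, (A,hash)→4040 …(+2); best=430 via (A,nl_idx)
  {AB}: card=5000; try (B,hash)→1620, (A,merge)→2970, (B,merge)→3140, (A,hash)→4160, (A,nl_idx)→5720, (B,nl_idx)→7000 …(+2); best=1620 via (B,hash)
  {ABC}: card=5000; try (B,hash)→1800, (B,merge)→3320, (C,hash)→6820, (B,nl_idx)→7180, (B,nl)→20430, (C,nl_idx)→31620 …(+2); best=1800 via (B,hash)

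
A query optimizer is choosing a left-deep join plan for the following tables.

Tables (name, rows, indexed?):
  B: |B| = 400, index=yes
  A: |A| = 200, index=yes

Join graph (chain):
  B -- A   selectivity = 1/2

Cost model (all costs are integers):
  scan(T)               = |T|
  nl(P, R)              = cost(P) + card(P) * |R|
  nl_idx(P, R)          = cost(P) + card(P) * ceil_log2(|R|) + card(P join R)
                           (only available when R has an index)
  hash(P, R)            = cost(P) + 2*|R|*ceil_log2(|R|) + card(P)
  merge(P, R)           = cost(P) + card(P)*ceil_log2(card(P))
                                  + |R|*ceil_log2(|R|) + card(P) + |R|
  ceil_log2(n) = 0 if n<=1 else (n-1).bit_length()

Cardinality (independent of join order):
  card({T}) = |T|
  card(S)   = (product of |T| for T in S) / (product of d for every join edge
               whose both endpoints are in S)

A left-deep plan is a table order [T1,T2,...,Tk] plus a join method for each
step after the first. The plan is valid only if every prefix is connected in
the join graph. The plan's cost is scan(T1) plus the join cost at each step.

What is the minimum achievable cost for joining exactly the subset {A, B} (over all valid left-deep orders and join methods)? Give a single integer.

4000

Selinger DP over subsets of {A,B}:
  {B}: scan cost=400, card=400
  {A}: scan cost=200, card=200
  {AB}: card=40000; try (A,hash)→4000, (B,merge)→6000, (A,merge)→6200, (B,hash)→7600, (B,nl_idx)→42000, (A,nl_idx)→43600 …(+2); best=4000 via (A,hash)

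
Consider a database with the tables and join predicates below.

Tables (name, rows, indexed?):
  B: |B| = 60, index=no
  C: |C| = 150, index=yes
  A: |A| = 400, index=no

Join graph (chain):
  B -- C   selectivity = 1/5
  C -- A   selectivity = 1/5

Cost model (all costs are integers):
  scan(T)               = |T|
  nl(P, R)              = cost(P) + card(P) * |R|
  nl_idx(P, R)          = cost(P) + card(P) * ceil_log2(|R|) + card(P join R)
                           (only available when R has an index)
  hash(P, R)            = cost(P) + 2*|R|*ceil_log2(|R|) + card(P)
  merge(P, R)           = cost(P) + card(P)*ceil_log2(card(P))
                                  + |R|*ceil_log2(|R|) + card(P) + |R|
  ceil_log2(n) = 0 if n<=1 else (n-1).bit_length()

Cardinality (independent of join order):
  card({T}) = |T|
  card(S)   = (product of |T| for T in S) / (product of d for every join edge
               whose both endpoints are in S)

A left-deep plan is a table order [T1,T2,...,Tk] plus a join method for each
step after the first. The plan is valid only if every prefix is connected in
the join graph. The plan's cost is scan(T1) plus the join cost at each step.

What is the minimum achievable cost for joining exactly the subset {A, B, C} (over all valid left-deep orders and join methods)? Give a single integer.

10020

Selinger DP over subsets of {A,B,C}:
  {B}: scan cost=60, card=60
  {C}: scan cost=150, card=150
  {A}: scan cost=400, card=400
  {BC}: card=1800; try (B,hash)→1020, (C,merge)→1830, (B,merge)→1920, (C,nl_idx)→2340, (C,hash)→2520, (C,nl)→9060 …(+1); best=1020 via (B,hash)
  {AC}: card=12000; try (C,hash)→3200, (A,merge)→5500, (C,merge)→5750, (A,hash)→7500, (C,nl_idx)→15600, (A,nl)→60150 …(+1); best=3200 via (C,hash)
  {ABC}: card=144000; try (A,hash)→10020, (B,hash)→15920, (A,merge)→26620, (B,merge)→183620, (A,nl)→721020, (B,nl)→723200; best=10020 via (A,hash)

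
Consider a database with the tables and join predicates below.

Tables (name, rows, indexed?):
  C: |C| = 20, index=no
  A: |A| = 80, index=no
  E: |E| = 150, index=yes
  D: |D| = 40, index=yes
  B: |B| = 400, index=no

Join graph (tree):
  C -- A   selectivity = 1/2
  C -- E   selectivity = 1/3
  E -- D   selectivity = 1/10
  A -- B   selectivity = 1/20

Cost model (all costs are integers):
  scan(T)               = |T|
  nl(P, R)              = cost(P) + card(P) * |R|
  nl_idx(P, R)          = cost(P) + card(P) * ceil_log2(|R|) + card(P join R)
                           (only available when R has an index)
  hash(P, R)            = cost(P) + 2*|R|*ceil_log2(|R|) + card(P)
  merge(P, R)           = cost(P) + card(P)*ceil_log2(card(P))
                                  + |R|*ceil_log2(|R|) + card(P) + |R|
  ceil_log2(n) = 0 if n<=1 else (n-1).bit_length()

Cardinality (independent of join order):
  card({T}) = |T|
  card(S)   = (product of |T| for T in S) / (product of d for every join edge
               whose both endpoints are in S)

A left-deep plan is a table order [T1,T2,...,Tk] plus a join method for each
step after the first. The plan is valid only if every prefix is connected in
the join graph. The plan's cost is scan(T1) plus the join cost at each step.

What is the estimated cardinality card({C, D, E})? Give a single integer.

Tables in S: C(20), D(40), E(150)
Edges inside S: C-E(d=3), E-D(d=10)
numerator = 20 * 40 * 150 = 120000
denominator = 3 * 10 = 30
card(S) = 120000 / 30 = 4000

4000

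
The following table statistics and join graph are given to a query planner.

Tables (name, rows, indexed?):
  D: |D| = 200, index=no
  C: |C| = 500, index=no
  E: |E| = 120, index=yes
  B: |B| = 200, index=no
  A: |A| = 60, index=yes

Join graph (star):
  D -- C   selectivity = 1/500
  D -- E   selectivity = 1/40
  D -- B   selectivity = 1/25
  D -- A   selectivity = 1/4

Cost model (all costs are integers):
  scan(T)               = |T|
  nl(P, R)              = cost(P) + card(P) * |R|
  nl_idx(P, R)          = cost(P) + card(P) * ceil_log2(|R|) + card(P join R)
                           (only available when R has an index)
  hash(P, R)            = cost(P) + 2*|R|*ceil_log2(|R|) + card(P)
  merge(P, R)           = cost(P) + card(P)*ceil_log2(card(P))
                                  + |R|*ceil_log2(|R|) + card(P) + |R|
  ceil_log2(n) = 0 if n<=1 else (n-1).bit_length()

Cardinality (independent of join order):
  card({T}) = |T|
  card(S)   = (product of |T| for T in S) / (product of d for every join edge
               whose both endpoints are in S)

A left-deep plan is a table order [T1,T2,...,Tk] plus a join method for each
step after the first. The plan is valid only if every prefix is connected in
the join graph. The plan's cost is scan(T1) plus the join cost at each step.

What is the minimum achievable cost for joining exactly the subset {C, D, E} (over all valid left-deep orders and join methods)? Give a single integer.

Selinger DP over subsets of {C,D,E}:
  {D}: scan cost=200, card=200
  {C}: scan cost=500, card=500
  {E}: scan cost=120, card=120
  {CD}: card=200; try (D,hash)→4200, (C,merge)→7000, (D,merge)→7300, (C,hash)→9400, (C,nl)→100200, (D,nl)→100500; best=4200 via (D,hash)
  {DE}: card=600; try (E,hash)→2080, (E,nl_idx)→2200, (D,merge)→2880, (E,merge)→2960, (D,hash)→3440, (D,nl)→24120 …(+1); best=2080 via (E,hash)
  {CDE}: card=600; try (E,hash)→6080, (E,nl_idx)→6200, (E,merge)→6960, (C,hash)→11680, (C,merge)→13680, (E,nl)→28200 …(+1); best=6080 via (E,hash)

6080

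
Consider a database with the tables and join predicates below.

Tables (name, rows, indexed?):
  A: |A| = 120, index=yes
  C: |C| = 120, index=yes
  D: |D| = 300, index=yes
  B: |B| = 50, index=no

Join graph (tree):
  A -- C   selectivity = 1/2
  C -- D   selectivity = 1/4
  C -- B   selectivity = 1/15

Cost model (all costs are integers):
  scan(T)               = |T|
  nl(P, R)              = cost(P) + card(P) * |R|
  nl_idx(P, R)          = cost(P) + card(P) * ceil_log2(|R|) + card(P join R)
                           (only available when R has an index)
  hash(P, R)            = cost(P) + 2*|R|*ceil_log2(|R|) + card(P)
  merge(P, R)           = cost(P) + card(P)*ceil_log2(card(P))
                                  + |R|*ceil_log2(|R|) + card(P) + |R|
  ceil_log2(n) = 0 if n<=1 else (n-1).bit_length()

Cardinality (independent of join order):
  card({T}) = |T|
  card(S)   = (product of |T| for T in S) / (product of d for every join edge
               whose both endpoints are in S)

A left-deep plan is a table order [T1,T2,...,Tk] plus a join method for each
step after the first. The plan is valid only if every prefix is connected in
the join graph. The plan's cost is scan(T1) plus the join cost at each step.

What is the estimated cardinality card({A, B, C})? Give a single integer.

24000

Tables in S: A(120), B(50), C(120)
Edges inside S: A-C(d=2), C-B(d=15)
numerator = 120 * 50 * 120 = 720000
denominator = 2 * 15 = 30
card(S) = 720000 / 30 = 24000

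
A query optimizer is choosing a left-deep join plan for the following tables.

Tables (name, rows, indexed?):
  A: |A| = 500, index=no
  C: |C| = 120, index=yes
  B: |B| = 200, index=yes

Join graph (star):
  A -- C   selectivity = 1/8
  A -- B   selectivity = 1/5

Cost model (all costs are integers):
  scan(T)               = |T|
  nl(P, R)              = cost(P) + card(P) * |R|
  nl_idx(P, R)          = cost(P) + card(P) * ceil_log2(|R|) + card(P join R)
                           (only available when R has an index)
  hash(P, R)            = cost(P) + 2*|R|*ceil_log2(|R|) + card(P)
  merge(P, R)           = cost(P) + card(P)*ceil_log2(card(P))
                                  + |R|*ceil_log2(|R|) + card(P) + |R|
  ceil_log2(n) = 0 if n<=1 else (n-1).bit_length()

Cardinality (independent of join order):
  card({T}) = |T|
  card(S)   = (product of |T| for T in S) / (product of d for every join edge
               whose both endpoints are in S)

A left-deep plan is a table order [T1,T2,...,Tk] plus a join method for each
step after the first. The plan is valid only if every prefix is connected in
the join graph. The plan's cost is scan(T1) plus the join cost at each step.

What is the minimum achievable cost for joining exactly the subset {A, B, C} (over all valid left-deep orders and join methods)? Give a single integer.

Selinger DP over subsets of {A,B,C}:
  {A}: scan cost=500, card=500
  {C}: scan cost=120, card=120
  {B}: scan cost=200, card=200
  {AC}: card=7500; try (C,hash)→2680, (A,merge)→6080, (C,merge)→6460, (A,hash)→9240, (C,nl_idx)→11500, (A,nl)→60120 …(+1); best=2680 via (C,hash)
  {AB}: card=20000; try (B,hash)→4200, (A,merge)→7000, (B,merge)→7300, (A,hash)→9400, (B,nl_idx)→24500, (A,nl)→100200 …(+1); best=4200 via (B,hash)
  {ABC}: card=300000; try (B,hash)→13380, (C,hash)→25880, (B,merge)→109480, (C,merge)→325160, (B,nl_idx)→362680, (C,nl_idx)→444200 …(+2); best=13380 via (B,hash)

13380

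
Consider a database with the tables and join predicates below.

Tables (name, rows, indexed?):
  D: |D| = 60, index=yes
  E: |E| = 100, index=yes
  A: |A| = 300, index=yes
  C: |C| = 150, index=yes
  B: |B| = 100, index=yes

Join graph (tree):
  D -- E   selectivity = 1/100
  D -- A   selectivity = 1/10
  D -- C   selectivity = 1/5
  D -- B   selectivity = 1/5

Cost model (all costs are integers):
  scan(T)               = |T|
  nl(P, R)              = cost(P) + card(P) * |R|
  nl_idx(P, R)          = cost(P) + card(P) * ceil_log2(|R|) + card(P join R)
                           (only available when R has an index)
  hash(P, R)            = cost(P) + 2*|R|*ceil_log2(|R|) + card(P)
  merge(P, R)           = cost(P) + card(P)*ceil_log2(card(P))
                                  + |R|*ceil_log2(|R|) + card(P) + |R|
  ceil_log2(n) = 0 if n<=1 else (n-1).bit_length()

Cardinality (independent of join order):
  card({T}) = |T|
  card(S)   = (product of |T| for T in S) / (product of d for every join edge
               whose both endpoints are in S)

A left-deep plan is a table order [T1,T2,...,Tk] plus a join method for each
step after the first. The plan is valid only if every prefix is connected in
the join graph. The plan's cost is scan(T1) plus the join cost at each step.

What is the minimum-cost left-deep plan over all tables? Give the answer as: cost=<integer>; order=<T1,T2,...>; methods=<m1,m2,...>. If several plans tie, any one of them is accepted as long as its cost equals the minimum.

Selinger DP (subsets sized 1..n):
  {D}: scan cost=60, card=60
  {E}: scan cost=100, card=100
  {A}: scan cost=300, card=300
  {C}: scan cost=150, card=150
  {B}: scan cost=100, card=100
  {DE}: card=60; try (E,nl_idx)→540, (D,nl_idx)→760, (D,hash)→920, (E,merge)→1280, (D,merge)→1320, (E,hash)→1520 …(+2); best=540 via (E,nl_idx)
  {AD}: card=1800; try (D,hash)→1320, (A,nl_idx)→2400, (A,merge)→3480, (D,merge)→3720, (D,nl_idx)→3900, (A,hash)→5520 …(+2); best=1320 via (D,hash)
  {CD}: card=1800; try (D,hash)→1020, (C,merge)→1830, (D,merge)→1920, (C,nl_idx)→2340, (C,hash)→2520, (D,nl_idx)→2850 …(+2); best=1020 via (D,hash)
  {BD}: card=1200; try (D,hash)→920, (B,merge)→1280, (D,merge)→1320, (B,hash)→1520, (B,nl_idx)→1680, (D,nl_idx)→1900 …(+2); best=920 via (D,hash)
  {ADE}: card=1800; try (A,nl_idx)→2880, (A,merge)→3960, (E,hash)→4520, (A,hash)→6000, (E,nl_idx)→15720, (A,nl)→18540 …(+2); best=2880 via (A,nl_idx)
  {CDE}: card=1800; try (C,merge)→2310, (C,nl_idx)→2820, (C,hash)→3000, (E,hash)→4220, (C,nl)→9540, (E,nl_idx)→15420 …(+2); best=2310 via (C,merge)
  {BDE}: card=1200; try (B,merge)→1760, (B,hash)→2000, (B,nl_idx)→2160, (E,hash)→3520, (B,nl)→6540, (E,nl_idx)→10520 …(+2); best=1760 via (B,merge)
  {ACD}: card=54000; try (C,hash)→5520, (A,hash)→8220, (C,merge)→24270, (A,merge)→25620, (C,nl_idx)→69720, (A,nl_idx)→71220 …(+2); best=5520 via (C,hash)
  {ABD}: card=36000; try (B,hash)→4520, (A,hash)→7520, (A,merge)→18320, (B,merge)→23720, (A,nl_idx)→47720, (B,nl_idx)→49920 …(+2); best=4520 via (B,hash)
  {BCD}: card=36000; try (B,hash)→4220, (C,hash)→4520, (C,merge)→16670, (B,merge)→23420, (C,nl_idx)→46520, (B,nl_idx)→49620 …(+2); best=4220 via (B,hash)
  {ACDE}: card=54000; try (C,hash)→7080, (A,hash)→9510, (C,merge)→25830, (A,merge)→26910, (E,hash)→60920, (C,nl_idx)→71280 …(+6); best=7080 via (C,hash)
  {ABDE}: card=36000; try (B,hash)→6080, (A,hash)→8360, (A,merge)→19160, (B,merge)→25280, (E,hash)→41920, (A,nl_idx)→48560 …(+6); best=6080 via (B,hash)
  {BCDE}: card=36000; try (C,hash)→5360, (B,hash)→5510, (C,merge)→17510, (B,merge)→24710, (E,hash)→41620, (C,nl_idx)→47360 …(+6); best=5360 via (C,hash)
  {ABCD}: card=1080000; try (C,hash)→42920, (A,hash)→45620, (B,hash)→60920, (C,merge)→617870, (A,merge)→619220, (B,merge)→924320 …(+6); best=42920 via (C,hash)
  {ABCDE}: card=1080000; try (C,hash)→44480, (A,hash)→46760, (B,hash)→62480, (C,merge)→619430, (A,merge)→620360, (B,merge)→925880 …(+10); best=44480 via (C,hash)

cost=44480; order=D,E,A,B,C; methods=nl_idx,nl_idx,hash,hash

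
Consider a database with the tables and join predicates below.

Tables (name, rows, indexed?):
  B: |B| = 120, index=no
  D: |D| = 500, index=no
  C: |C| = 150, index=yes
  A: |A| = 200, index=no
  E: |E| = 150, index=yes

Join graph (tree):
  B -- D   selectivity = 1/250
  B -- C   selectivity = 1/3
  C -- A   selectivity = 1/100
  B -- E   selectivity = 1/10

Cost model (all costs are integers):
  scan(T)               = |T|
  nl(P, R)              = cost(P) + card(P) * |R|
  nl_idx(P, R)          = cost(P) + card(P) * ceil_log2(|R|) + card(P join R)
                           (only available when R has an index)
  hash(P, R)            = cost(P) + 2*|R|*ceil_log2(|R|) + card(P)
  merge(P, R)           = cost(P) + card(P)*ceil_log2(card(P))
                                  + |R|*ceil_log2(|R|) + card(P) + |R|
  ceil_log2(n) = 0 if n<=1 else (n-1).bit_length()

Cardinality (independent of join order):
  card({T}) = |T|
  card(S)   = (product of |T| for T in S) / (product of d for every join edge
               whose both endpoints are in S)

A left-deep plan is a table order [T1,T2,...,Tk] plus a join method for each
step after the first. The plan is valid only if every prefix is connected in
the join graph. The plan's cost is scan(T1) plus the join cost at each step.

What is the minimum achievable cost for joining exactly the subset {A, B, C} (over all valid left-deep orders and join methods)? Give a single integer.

4080

Selinger DP over subsets of {A,B,C}:
  {B}: scan cost=120, card=120
  {C}: scan cost=150, card=150
  {A}: scan cost=200, card=200
  {BC}: card=6000; try (B,hash)→1980, (C,merge)→2430, (B,merge)→2460, (C,hash)→2640, (C,nl_idx)→7080, (C,nl)→18120 …(+1); best=1980 via (B,hash)
  {AC}: card=300; try (C,nl_idx)→2100, (C,hash)→2800, (A,merge)→3300, (C,merge)→3350, (A,hash)→3500, (A,nl)→30150 …(+1); best=2100 via (C,nl_idx)
  {ABC}: card=12000; try (B,hash)→4080, (B,merge)→6060, (A,hash)→11180, (B,nl)→38100, (A,merge)→87780, (A,nl)→1201980; best=4080 via (B,hash)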